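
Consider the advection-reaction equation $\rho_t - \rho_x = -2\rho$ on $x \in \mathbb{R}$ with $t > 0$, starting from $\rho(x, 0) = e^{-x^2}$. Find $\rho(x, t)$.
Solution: Substitute $\rho = e^{-2t}u$.
Then $\rho_t = e^{-2t}(u_t - 2u)$, $\rho_x = e^{-2t}u_x$; substituting and dividing by $e^{-2t}$, the lower-order terms cancel: $u_t - u_x = 0$ (standard advection equation).
Data for $u$: $u(x,0) = \rho(x,0) = e^{-x^2}$.
By characteristics ($dx/dt = -1$), $u(x,t) = f(x + t)$ with $f = u( \cdot , 0)$.
So $u(x,t) = e^{-(t + x)^2}$, and $\rho(x,t) = e^{-2t}u(x,t)$.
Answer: $\rho(x, t) = e^{-2 t} e^{-(t + x)^2}$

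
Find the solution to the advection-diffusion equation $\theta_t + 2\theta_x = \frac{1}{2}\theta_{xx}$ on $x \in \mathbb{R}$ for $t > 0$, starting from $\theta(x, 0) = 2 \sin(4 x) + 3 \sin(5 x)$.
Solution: Moving frame: $\eta = x - 2t$, $\sigma = t$, $\theta = u(\eta,\sigma)$, so $\theta_t = u_{\sigma} - 2u_{\eta}$ and $\theta_{xx} = u_{\eta\eta}$.
Hence $\theta_t + 2\theta_x = u_{\sigma}$ and the PDE becomes the heat equation $u_{\sigma} = \frac{1}{2}u_{\eta\eta}$ on $\eta \in \mathbb{R}$.
Initial data: $u(\eta,0) = \theta(\eta,0) = 2 \sin(4 \eta) + 3 \sin(5 \eta)$. Each mode $\sin(n\eta)$ decays as $e^{-n^2\sigma/2}$ on $\mathbb{R}$, so $u(\eta,\sigma) = \sum c_n e^{-n^2\sigma/2} \sin(n\eta)$ with $c_4=2, c_5=3$: $u(\eta,\sigma) = 2 e^{-8 \sigma} \sin(4 \eta) + 3 e^{-25 \sigma/2} \sin(5 \eta)$.
Substituting back: $\theta(x,t) = u(x - 2t, t)$.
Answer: $\theta(x, t) = -2 e^{-8 t} \sin(8 t - 4 x) - 3 e^{-25 t/2} \sin(10 t - 5 x)$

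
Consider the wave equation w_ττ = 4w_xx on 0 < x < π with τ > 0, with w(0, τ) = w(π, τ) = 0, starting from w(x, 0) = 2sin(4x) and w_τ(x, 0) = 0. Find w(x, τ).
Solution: Separating variables: w = Σ [A_n cos(ω_n τ) + B_n sin(ω_n τ)] sin(nx), ω_n = 2n. From ICs: A_4=2.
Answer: w(x, τ) = 2sin(4x)cos(8τ)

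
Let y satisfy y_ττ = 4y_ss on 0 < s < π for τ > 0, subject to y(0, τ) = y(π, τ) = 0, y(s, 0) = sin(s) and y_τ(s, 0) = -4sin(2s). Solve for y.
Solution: Using separation of variables y = X(s)T(τ):
Eigenfunctions: sin(ns), n = 1, 2, 3, ...
General solution: y(s, τ) = Σ [A_n cos(2n τ) + B_n sin(2n τ)] sin(ns)
From y(s,0) = sin(s): A_1=1. From y_τ(s,0) = -4sin(2s), using y_τ(s,0) = Σ ω_n B_n sin(ns) with ω_n = 2n: B_2 = (-4)/4 = -1.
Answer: y(s, τ) = sin(s)cos(2τ) - sin(2s)sin(4τ)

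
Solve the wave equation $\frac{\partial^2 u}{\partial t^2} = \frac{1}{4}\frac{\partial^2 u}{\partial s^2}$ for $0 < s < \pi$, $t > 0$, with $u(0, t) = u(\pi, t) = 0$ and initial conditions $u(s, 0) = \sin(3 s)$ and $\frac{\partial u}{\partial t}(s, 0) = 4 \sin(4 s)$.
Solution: Using separation of variables $u = X(s)T(t)$:
Eigenfunctions: $\sin(ns)$, $n = 1, 2, 3, \ldots$
General solution: $u(s, t) = \sum [A_n \cos(n t/2) + B_n \sin(n t/2)] \sin(ns)$
From $u(s,0) = \sin(3 s)$: $A_3=1$. From $u_t(s,0) = 4 \sin(4 s)$, using $u_t(s,0) = \sum \omega_n B_n \sin(ns)$ with $\omega_n = n/2$: $B_4 = 4/2 = 2$.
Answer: $u(s, t) = \sin(3 s) \cos(3 t/2) + 2 \sin(4 s) \sin(2 t)$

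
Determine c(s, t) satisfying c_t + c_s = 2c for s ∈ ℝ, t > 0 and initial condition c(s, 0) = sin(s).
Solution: Substitute c = exp(2t)u.
Then c_t = exp(2t)(u_t + 2u), c_s = exp(2t)u_s; substituting and dividing by exp(2t), the lower-order terms cancel: u_t + u_s = 0 (standard advection equation).
Data for u: u(s,0) = c(s,0) = sin(s).
By characteristics (ds/dt = 1), u(s,t) = f(s - t) with f = u(·, 0).
So u(s,t) = sin(s - t), and c(s,t) = exp(2t)u(s,t).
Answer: c(s, t) = exp(2t)sin(s - t)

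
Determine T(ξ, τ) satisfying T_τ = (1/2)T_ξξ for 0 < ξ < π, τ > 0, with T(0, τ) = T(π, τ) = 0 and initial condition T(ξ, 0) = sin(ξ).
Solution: Using separation of variables T = X(ξ)G(τ):
Eigenfunctions: sin(nξ), n = 1, 2, 3, ...
General solution: T(ξ, τ) = Σ c_n sin(nξ) exp(-n² τ/2)
Matching T(ξ,0) = sin(ξ) term by term: c_1=1.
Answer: T(ξ, τ) = exp(-τ/2)sin(ξ)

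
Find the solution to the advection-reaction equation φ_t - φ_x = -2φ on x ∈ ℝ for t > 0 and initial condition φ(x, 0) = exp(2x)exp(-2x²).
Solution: Substitute φ = exp(2x)u.
Then φ_x = exp(2x)(u_x + 2u), φ_t = exp(2x)u_t; substituting and dividing by exp(2x), the lower-order terms cancel: u_t - u_x = 0 (standard advection equation).
Data for u: u(x,0) = exp(-2x)φ(x,0) = exp(-2x²).
By characteristics (dx/dt = -1), u(x,t) = f(x + t) with f = u(·, 0).
So u(x,t) = exp(-2(t + x)²), and φ(x,t) = exp(2x)u(x,t).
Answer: φ(x, t) = exp(2x)exp(-2(t + x)²)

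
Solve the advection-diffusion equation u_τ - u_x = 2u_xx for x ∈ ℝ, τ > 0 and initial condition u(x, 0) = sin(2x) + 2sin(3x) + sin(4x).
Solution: Moving frame: η = x + τ, σ = τ, u = w(η,σ), so u_τ = w_σ + w_η and u_xx = w_ηη.
Hence u_τ - u_x = w_σ and the PDE becomes the heat equation w_σ = 2w_ηη on η ∈ ℝ.
Initial data: w(η,0) = u(η,0) = sin(2η) + 2sin(3η) + sin(4η). Each mode sin(nη) decays as exp(-2n²σ) on ℝ, so w(η,σ) = Σ c_n exp(-2n²σ) sin(nη) with c_2=1, c_3=2, c_4=1: w(η,σ) = exp(-8σ)sin(2η) + 2exp(-18σ)sin(3η) + exp(-32σ)sin(4η).
Substituting back: u(x,τ) = w(x + τ, τ).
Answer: u(x, τ) = exp(-8τ)sin(2x + 2τ) + 2exp(-18τ)sin(3x + 3τ) + exp(-32τ)sin(4x + 4τ)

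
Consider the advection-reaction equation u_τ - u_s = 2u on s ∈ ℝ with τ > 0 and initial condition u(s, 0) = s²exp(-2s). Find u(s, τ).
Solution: Substitute u = exp(-2s)w, i.e. w = exp(2s)u.
By the product rule, u_s = exp(-2s)(w_s - 2w), u_τ = exp(-2s)w_τ.
Substituting into the PDE and dividing by exp(-2s): w_τ - (w_s - 2w) = 2w.
The lower-order terms cancel, leaving the standard advection equation w_τ - w_s = 0.
Initial data for w: w(s,0) = exp(2s)u(s,0) = s².
Solve for w:
  By method of characteristics (waves move left with speed 1):
  Along characteristics s + τ = const, w is constant, so w(s,τ) = f(s + τ) with f = w(·, 0).
Hence w(s,τ) = s² + 2sτ + τ².
Transform back: u(s,τ) = exp(-2s)w(s,τ).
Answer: u(s, τ) = s²exp(-2s) + 2sτexp(-2s) + τ²exp(-2s)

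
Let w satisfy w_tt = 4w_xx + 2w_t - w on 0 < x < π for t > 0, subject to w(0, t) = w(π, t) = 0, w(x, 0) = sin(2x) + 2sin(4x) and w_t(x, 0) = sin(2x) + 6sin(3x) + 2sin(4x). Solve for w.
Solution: Substitute w = exp(t)u.
Then w_t = exp(t)(u_t + u), w_tt = exp(t)(u_tt + 2u_t + u), w_xx = exp(t)u_xx; substituting and dividing by exp(t), the lower-order terms cancel: u_tt = 4u_xx (standard wave equation).
Data for u: u(x,0) = w(x,0) = sin(2x) + 2sin(4x); u_t(x,0) = w_t(x,0) - w(x,0) = 6sin(3x). The boundary conditions carry over: u(0,t) = u(π,t) = 0.
Separating variables: u = Σ [A_n cos(ω_n t) + B_n sin(ω_n t)] sin(nx), ω_n = 2n. From ICs (B_n = velocity coefficient / ω_n): A_2=1, A_4=2, B_3=1.
So u(x,t) = sin(6t)sin(3x) + sin(2x)cos(4t) + 2sin(4x)cos(8t), and w(x,t) = exp(t)u(x,t).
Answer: w(x, t) = exp(t)sin(6t)sin(3x) + exp(t)sin(2x)cos(4t) + 2exp(t)sin(4x)cos(8t)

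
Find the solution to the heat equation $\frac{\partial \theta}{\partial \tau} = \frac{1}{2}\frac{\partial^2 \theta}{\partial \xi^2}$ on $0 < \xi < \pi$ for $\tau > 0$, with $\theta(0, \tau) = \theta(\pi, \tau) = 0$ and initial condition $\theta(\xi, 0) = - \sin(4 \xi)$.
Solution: Separating variables: $\theta = \sum c_n e^{-n^2\tau/2} \sin(n\xi)$. From $\theta(\xi,0) = - \sin(4 \xi)$: $c_4=-1$.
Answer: $\theta(\xi, \tau) = - e^{-8 \tau} \sin(4 \xi)$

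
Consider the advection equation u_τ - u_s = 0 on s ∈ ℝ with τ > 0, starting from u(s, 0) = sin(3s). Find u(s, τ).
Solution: By characteristics (ds/dτ = -1), u(s,τ) = f(s + τ) with f = u(·, 0).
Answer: u(s, τ) = sin(3s + 3τ)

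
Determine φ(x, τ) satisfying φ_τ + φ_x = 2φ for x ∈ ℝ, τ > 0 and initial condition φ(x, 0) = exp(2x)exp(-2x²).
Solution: Substitute φ = exp(2x)u, i.e. u = exp(-2x)φ.
By the product rule, φ_x = exp(2x)(u_x + 2u), φ_τ = exp(2x)u_τ.
Substituting into the PDE and dividing by exp(2x): u_τ + (u_x + 2u) = 2u.
The lower-order terms cancel, leaving the standard advection equation u_τ + u_x = 0.
Initial data for u: u(x,0) = exp(-2x)φ(x,0) = exp(-2x²).
Solve for u:
  By method of characteristics (waves move right with speed 1):
  Along characteristics x - τ = const, u is constant, so u(x,τ) = f(x - τ) with f = u(·, 0).
Hence u(x,τ) = exp(-2(x - τ)²).
Transform back: φ(x,τ) = exp(2x)u(x,τ).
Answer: φ(x, τ) = exp(2x)exp(-2(x - τ)²)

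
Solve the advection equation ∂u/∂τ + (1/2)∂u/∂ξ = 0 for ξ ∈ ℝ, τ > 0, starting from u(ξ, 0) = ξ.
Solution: By characteristics (dξ/dτ = 1/2), u(ξ,τ) = f(ξ - (1/2)τ) with f = u(·, 0).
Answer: u(ξ, τ) = ξ - (1/2)τ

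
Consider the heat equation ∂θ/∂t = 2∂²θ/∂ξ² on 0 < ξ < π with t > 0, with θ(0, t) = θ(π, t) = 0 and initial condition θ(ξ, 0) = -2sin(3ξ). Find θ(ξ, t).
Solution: Separating variables: θ = Σ c_n exp(-2n²t) sin(nξ). From θ(ξ,0) = -2sin(3ξ): c_3=-2.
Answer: θ(ξ, t) = -2exp(-18t)sin(3ξ)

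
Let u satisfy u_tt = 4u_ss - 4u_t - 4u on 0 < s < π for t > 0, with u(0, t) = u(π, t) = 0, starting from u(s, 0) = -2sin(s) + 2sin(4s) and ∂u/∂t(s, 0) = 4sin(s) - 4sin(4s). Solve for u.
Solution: Substitute u = exp(-2t)w.
Then u_t = exp(-2t)(w_t - 2w), u_tt = exp(-2t)(w_tt - 4w_t + 4w), u_ss = exp(-2t)w_ss; substituting and dividing by exp(-2t), the lower-order terms cancel: w_tt = 4w_ss (standard wave equation).
Data for w: w(s,0) = u(s,0) = -2sin(s) + 2sin(4s); w_t(s,0) = u_t(s,0) + 2u(s,0) = 0. The boundary conditions carry over: w(0,t) = w(π,t) = 0.
Separating variables: w = Σ [A_n cos(ω_n t) + B_n sin(ω_n t)] sin(ns), ω_n = 2n. From ICs: A_1=-2, A_4=2.
So w(s,t) = -2sin(s)cos(2t) + 2sin(4s)cos(8t), and u(s,t) = exp(-2t)w(s,t).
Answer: u(s, t) = -2exp(-2t)sin(s)cos(2t) + 2exp(-2t)sin(4s)cos(8t)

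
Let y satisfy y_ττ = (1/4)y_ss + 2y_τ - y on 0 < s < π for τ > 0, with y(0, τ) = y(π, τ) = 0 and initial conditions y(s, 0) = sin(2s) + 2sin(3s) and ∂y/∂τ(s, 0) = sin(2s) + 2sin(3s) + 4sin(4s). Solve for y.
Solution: Substitute y = exp(τ)u, i.e. u = exp(-τ)y.
By the product rule, y_τ = exp(τ)(u_τ + u), y_ττ = exp(τ)(u_ττ + 2u_τ + u), y_ss = exp(τ)u_ss.
Substituting into the PDE and dividing by exp(τ): u_ττ + 2u_τ + u = (1/4)u_ss + 2(u_τ + u) - u.
The lower-order terms cancel, leaving the standard wave equation u_ττ = (1/4)u_ss.
Initial data for u: u(s,0) = y(s,0) = sin(2s) + 2sin(3s); u_τ(s,0) = y_τ(s,0) - y(s,0) = 4sin(4s). The boundary conditions carry over: u(0,τ) = u(π,τ) = 0.
Solve for u:
  Using separation of variables u = X(s)T(τ):
  Eigenfunctions: sin(ns), n = 1, 2, 3, ...
  General solution: u(s, τ) = Σ [A_n cos(n τ/2) + B_n sin(n τ/2)] sin(ns)
  From u(s,0) = sin(2s) + 2sin(3s): A_2=1, A_3=2. From u_τ(s,0) = 4sin(4s), using u_τ(s,0) = Σ ω_n B_n sin(ns) with ω_n = n/2: B_4 = 4/2 = 2.
Hence u(s,τ) = sin(2s)cos(τ) + 2sin(3s)cos(3τ/2) + 2sin(4s)sin(2τ).
Transform back: y(s,τ) = exp(τ)u(s,τ).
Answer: y(s, τ) = exp(τ)sin(2s)cos(τ) + 2exp(τ)sin(3s)cos(3τ/2) + 2exp(τ)sin(4s)sin(2τ)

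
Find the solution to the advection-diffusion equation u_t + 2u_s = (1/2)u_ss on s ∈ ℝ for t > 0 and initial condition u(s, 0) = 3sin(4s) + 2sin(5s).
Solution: Change to a moving frame: let η = s - 2t, σ = t and write u(s,t) = w(η,σ).
By the chain rule u_t = w_σ - 2w_η, u_s = w_η, u_ss = w_ηη.
Then u_t + 2u_s = w_σ: the advection term cancels and the PDE becomes the heat equation w_σ = (1/2)w_ηη on η ∈ ℝ.
Initial data: w(η,0) = u(η,0) = 3sin(4η) + 2sin(5η).
On η ∈ ℝ each mode satisfies (sin(nη))″ = -n² sin(nη), so exp(-n²σ/2) sin(nη) solves the heat equation; by superposition w(η,σ) = Σ c_n exp(-n²σ/2) sin(nη).
Reading off the coefficients: c_4=3, c_5=2, so w(η,σ) = 3exp(-8σ)sin(4η) + 2exp(-25σ/2)sin(5η).
Substituting back η = s - 2t, σ = t: u(s,t) = w(s - 2t, t).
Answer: u(s, t) = 3exp(-8t)sin(4s - 8t) + 2exp(-25t/2)sin(5s - 10t)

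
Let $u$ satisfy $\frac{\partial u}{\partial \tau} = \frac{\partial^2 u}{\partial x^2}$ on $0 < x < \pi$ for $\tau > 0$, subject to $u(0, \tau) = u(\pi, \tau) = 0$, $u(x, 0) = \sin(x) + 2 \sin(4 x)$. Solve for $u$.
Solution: Separating variables: $u = \sum c_n e^{-n^2\tau} \sin(nx)$. From $u(x,0) = \sin(x) + 2 \sin(4 x)$: $c_1=1, c_4=2$.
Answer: $u(x, \tau) = e^{-\tau} \sin(x) + 2 e^{-16 \tau} \sin(4 x)$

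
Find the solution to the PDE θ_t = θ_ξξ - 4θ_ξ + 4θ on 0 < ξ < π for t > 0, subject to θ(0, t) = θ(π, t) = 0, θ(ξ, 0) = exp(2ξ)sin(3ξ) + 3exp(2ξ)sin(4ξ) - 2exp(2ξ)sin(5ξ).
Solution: Substitute θ = exp(2ξ)u.
Then θ_ξ = exp(2ξ)(u_ξ + 2u), θ_ξξ = exp(2ξ)(u_ξξ + 4u_ξ + 4u), θ_t = exp(2ξ)u_t; substituting and dividing by exp(2ξ), the lower-order terms cancel: u_t = u_ξξ (standard heat equation).
Data for u: u(ξ,0) = exp(-2ξ)θ(ξ,0) = sin(3ξ) + 3sin(4ξ) - 2sin(5ξ). The boundary conditions carry over: u(0,t) = u(π,t) = 0.
Separating variables: u = Σ c_n exp(-n²t) sin(nξ). From u(ξ,0) = sin(3ξ) + 3sin(4ξ) - 2sin(5ξ): c_3=1, c_4=3, c_5=-2.
So u(ξ,t) = exp(-9t)sin(3ξ) + 3exp(-16t)sin(4ξ) - 2exp(-25t)sin(5ξ), and θ(ξ,t) = exp(2ξ)u(ξ,t).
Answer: θ(ξ, t) = exp(-9t)exp(2ξ)sin(3ξ) + 3exp(-16t)exp(2ξ)sin(4ξ) - 2exp(-25t)exp(2ξ)sin(5ξ)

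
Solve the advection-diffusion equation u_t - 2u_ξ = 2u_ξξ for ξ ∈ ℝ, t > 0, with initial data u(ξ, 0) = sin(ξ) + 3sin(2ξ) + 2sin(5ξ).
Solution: Moving frame: η = ξ + 2t, σ = t, u = w(η,σ), so u_t = w_σ + 2w_η and u_ξξ = w_ηη.
Hence u_t - 2u_ξ = w_σ and the PDE becomes the heat equation w_σ = 2w_ηη on η ∈ ℝ.
Initial data: w(η,0) = u(η,0) = sin(η) + 3sin(2η) + 2sin(5η). Each mode sin(nη) decays as exp(-2n²σ) on ℝ, so w(η,σ) = Σ c_n exp(-2n²σ) sin(nη) with c_1=1, c_2=3, c_5=2: w(η,σ) = exp(-2σ)sin(η) + 3exp(-8σ)sin(2η) + 2exp(-50σ)sin(5η).
Substituting back: u(ξ,t) = w(ξ + 2t, t).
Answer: u(ξ, t) = exp(-2t)sin(2t + ξ) + 3exp(-8t)sin(4t + 2ξ) + 2exp(-50t)sin(10t + 5ξ)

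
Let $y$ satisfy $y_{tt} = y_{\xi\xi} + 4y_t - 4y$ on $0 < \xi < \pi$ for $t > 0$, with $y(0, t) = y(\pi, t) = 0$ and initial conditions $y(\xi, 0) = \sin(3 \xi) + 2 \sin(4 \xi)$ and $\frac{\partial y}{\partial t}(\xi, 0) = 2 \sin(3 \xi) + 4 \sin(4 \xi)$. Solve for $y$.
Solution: Substitute $y = e^{2t}u$, i.e. $u = e^{-2t}y$.
By the product rule, $y_t = e^{2t}(u_t + 2u)$, $y_{tt} = e^{2t}(u_{tt} + 4u_t + 4u)$, $y_{\xi\xi} = e^{2t}u_{\xi\xi}$.
Substituting into the PDE and dividing by $e^{2t}$: $u_{tt} + 4u_t + 4u = u_{\xi\xi} + 4(u_t + 2u) - 4u$.
The lower-order terms cancel, leaving the standard wave equation $u_{tt} = u_{\xi\xi}$.
Initial data for $u$: $u(\xi,0) = y(\xi,0) = \sin(3 \xi) + 2 \sin(4 \xi)$; $u_t(\xi,0) = y_t(\xi,0) - 2y(\xi,0) = 0$. The boundary conditions carry over: $u(0,t) = u(\pi,t) = 0$.
Solve for $u$:
  Using separation of variables $u = X(\xi)T(t)$:
  Eigenfunctions: $\sin(n\xi)$, $n = 1, 2, 3, \ldots$
  General solution: $u(\xi, t) = \sum [A_n \cos(n t) + B_n \sin(n t)] \sin(n\xi)$
  From $u(\xi,0) = \sin(3 \xi) + 2 \sin(4 \xi)$: $A_3=1, A_4=2$. From $u_t(\xi,0) = 0$: all $B_n = 0$.
Hence $u(\xi,t) = \sin(3 \xi) \cos(3 t) + 2 \sin(4 \xi) \cos(4 t)$.
Transform back: $y(\xi,t) = e^{2t}u(\xi,t)$.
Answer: $y(\xi, t) = e^{2 t} \sin(3 \xi) \cos(3 t) + 2 e^{2 t} \sin(4 \xi) \cos(4 t)$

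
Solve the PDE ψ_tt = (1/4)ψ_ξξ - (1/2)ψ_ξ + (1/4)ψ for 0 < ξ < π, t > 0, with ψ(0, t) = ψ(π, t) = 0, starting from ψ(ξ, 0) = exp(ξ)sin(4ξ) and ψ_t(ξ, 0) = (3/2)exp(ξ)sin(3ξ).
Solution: Substitute ψ = exp(ξ)u, i.e. u = exp(-ξ)ψ.
By the product rule, ψ_ξ = exp(ξ)(u_ξ + u), ψ_ξξ = exp(ξ)(u_ξξ + 2u_ξ + u), ψ_tt = exp(ξ)u_tt.
Substituting into the PDE and dividing by exp(ξ): u_tt = (1/4)(u_ξξ + 2u_ξ + u) - (1/2)(u_ξ + u) + (1/4)u.
The lower-order terms cancel, leaving the standard wave equation u_tt = (1/4)u_ξξ.
Initial data for u: u(ξ,0) = exp(-ξ)ψ(ξ,0) = sin(4ξ); u_t(ξ,0) = exp(-ξ)ψ_t(ξ,0) = (3/2)sin(3ξ). The boundary conditions carry over: u(0,t) = u(π,t) = 0.
Solve for u:
  Using separation of variables u = X(ξ)T(t):
  Eigenfunctions: sin(nξ), n = 1, 2, 3, ...
  General solution: u(ξ, t) = Σ [A_n cos(n t/2) + B_n sin(n t/2)] sin(nξ)
  From u(ξ,0) = sin(4ξ): A_4=1. From u_t(ξ,0) = (3/2)sin(3ξ), using u_t(ξ,0) = Σ ω_n B_n sin(nξ) with ω_n = n/2: B_3 = (3/2)/(3/2) = 1.
Hence u(ξ,t) = sin(3t/2)sin(3ξ) + sin(4ξ)cos(2t).
Transform back: ψ(ξ,t) = exp(ξ)u(ξ,t).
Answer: ψ(ξ, t) = exp(ξ)sin(3t/2)sin(3ξ) + exp(ξ)sin(4ξ)cos(2t)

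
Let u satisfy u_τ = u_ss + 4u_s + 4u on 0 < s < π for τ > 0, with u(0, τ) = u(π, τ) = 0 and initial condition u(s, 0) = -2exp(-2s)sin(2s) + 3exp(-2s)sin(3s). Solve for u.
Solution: Substitute u = exp(-2s)w, i.e. w = exp(2s)u.
By the product rule, u_s = exp(-2s)(w_s - 2w), u_ss = exp(-2s)(w_ss - 4w_s + 4w), u_τ = exp(-2s)w_τ.
Substituting into the PDE and dividing by exp(-2s): w_τ = (w_ss - 4w_s + 4w) + 4(w_s - 2w) + 4w.
The lower-order terms cancel, leaving the standard heat equation w_τ = w_ss.
Initial data for w: w(s,0) = exp(2s)u(s,0) = -2sin(2s) + 3sin(3s). The boundary conditions carry over: w(0,τ) = w(π,τ) = 0.
Solve for w:
  Using separation of variables w = X(s)T(τ):
  Eigenfunctions: sin(ns), n = 1, 2, 3, ...
  General solution: w(s, τ) = Σ c_n sin(ns) exp(-n² τ)
  Matching w(s,0) = -2sin(2s) + 3sin(3s) term by term: c_2=-2, c_3=3.
Hence w(s,τ) = -2exp(-4τ)sin(2s) + 3exp(-9τ)sin(3s).
Transform back: u(s,τ) = exp(-2s)w(s,τ).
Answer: u(s, τ) = -2exp(-2s)exp(-4τ)sin(2s) + 3exp(-2s)exp(-9τ)sin(3s)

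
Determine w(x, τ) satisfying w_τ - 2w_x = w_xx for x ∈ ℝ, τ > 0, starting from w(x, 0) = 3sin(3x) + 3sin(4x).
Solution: Change to a moving frame: let η = x + 2τ, σ = τ and write w(x,τ) = u(η,σ).
By the chain rule w_τ = u_σ + 2u_η, w_x = u_η, w_xx = u_ηη.
Then w_τ - 2w_x = u_σ: the advection term cancels and the PDE becomes the heat equation u_σ = u_ηη on η ∈ ℝ.
Initial data: u(η,0) = w(η,0) = 3sin(3η) + 3sin(4η).
On η ∈ ℝ each mode satisfies (sin(nη))″ = -n² sin(nη), so exp(-n²σ) sin(nη) solves the heat equation; by superposition u(η,σ) = Σ c_n exp(-n²σ) sin(nη).
Reading off the coefficients: c_3=3, c_4=3, so u(η,σ) = 3exp(-9σ)sin(3η) + 3exp(-16σ)sin(4η).
Substituting back η = x + 2τ, σ = τ: w(x,τ) = u(x + 2τ, τ).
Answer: w(x, τ) = 3exp(-9τ)sin(3x + 6τ) + 3exp(-16τ)sin(4x + 8τ)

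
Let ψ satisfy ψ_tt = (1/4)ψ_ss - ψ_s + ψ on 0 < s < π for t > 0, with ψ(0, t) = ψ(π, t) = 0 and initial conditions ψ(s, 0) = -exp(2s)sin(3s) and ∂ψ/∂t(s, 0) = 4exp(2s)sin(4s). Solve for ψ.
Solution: Substitute ψ = exp(2s)u.
Then ψ_s = exp(2s)(u_s + 2u), ψ_ss = exp(2s)(u_ss + 4u_s + 4u), ψ_tt = exp(2s)u_tt; substituting and dividing by exp(2s), the lower-order terms cancel: u_tt = (1/4)u_ss (standard wave equation).
Data for u: u(s,0) = exp(-2s)ψ(s,0) = -sin(3s); u_t(s,0) = exp(-2s)ψ_t(s,0) = 4sin(4s). The boundary conditions carry over: u(0,t) = u(π,t) = 0.
Separating variables: u = Σ [A_n cos(ω_n t) + B_n sin(ω_n t)] sin(ns), ω_n = n/2. From ICs (B_n = velocity coefficient / ω_n): A_3=-1, B_4=2.
So u(s,t) = -sin(3s)cos(3t/2) + 2sin(4s)sin(2t), and ψ(s,t) = exp(2s)u(s,t).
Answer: ψ(s, t) = -exp(2s)sin(3s)cos(3t/2) + 2exp(2s)sin(4s)sin(2t)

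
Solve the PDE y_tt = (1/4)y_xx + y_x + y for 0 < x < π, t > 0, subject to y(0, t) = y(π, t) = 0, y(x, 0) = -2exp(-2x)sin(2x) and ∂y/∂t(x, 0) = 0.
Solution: Substitute y = exp(-2x)u, i.e. u = exp(2x)y.
By the product rule, y_x = exp(-2x)(u_x - 2u), y_xx = exp(-2x)(u_xx - 4u_x + 4u), y_tt = exp(-2x)u_tt.
Substituting into the PDE and dividing by exp(-2x): u_tt = (1/4)(u_xx - 4u_x + 4u) + (u_x - 2u) + u.
The lower-order terms cancel, leaving the standard wave equation u_tt = (1/4)u_xx.
Initial data for u: u(x,0) = exp(2x)y(x,0) = -2sin(2x); u_t(x,0) = exp(2x)y_t(x,0) = 0. The boundary conditions carry over: u(0,t) = u(π,t) = 0.
Solve for u:
  Using separation of variables u = X(x)T(t):
  Eigenfunctions: sin(nx), n = 1, 2, 3, ...
  General solution: u(x, t) = Σ [A_n cos(n t/2) + B_n sin(n t/2)] sin(nx)
  From u(x,0) = -2sin(2x): A_2=-2. From u_t(x,0) = 0: all B_n = 0.
Hence u(x,t) = -2sin(2x)cos(t).
Transform back: y(x,t) = exp(-2x)u(x,t).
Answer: y(x, t) = -2exp(-2x)sin(2x)cos(t)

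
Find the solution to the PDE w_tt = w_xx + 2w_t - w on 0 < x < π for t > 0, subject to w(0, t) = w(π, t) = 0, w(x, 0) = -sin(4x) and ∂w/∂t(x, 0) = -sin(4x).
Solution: Substitute w = exp(t)u, i.e. u = exp(-t)w.
By the product rule, w_t = exp(t)(u_t + u), w_tt = exp(t)(u_tt + 2u_t + u), w_xx = exp(t)u_xx.
Substituting into the PDE and dividing by exp(t): u_tt + 2u_t + u = u_xx + 2(u_t + u) - u.
The lower-order terms cancel, leaving the standard wave equation u_tt = u_xx.
Initial data for u: u(x,0) = w(x,0) = -sin(4x); u_t(x,0) = w_t(x,0) - w(x,0) = 0. The boundary conditions carry over: u(0,t) = u(π,t) = 0.
Solve for u:
  Using separation of variables u = X(x)T(t):
  Eigenfunctions: sin(nx), n = 1, 2, 3, ...
  General solution: u(x, t) = Σ [A_n cos(n t) + B_n sin(n t)] sin(nx)
  From u(x,0) = -sin(4x): A_4=-1. From u_t(x,0) = 0: all B_n = 0.
Hence u(x,t) = -sin(4x)cos(4t).
Transform back: w(x,t) = exp(t)u(x,t).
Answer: w(x, t) = -exp(t)sin(4x)cos(4t)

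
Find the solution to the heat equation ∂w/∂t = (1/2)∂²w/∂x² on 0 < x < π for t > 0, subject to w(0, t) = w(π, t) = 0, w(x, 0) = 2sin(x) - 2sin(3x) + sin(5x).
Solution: Using separation of variables w = X(x)T(t):
Eigenfunctions: sin(nx), n = 1, 2, 3, ...
General solution: w(x, t) = Σ c_n sin(nx) exp(-n² t/2)
Matching w(x,0) = 2sin(x) - 2sin(3x) + sin(5x) term by term: c_1=2, c_3=-2, c_5=1.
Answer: w(x, t) = 2exp(-t/2)sin(x) - 2exp(-9t/2)sin(3x) + exp(-25t/2)sin(5x)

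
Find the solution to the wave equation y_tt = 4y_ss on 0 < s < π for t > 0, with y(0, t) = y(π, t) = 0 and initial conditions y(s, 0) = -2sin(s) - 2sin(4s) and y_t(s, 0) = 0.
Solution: Using separation of variables y = X(s)T(t):
Eigenfunctions: sin(ns), n = 1, 2, 3, ...
General solution: y(s, t) = Σ [A_n cos(2n t) + B_n sin(2n t)] sin(ns)
From y(s,0) = -2sin(s) - 2sin(4s): A_1=-2, A_4=-2. From y_t(s,0) = 0: all B_n = 0.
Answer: y(s, t) = -2sin(s)cos(2t) - 2sin(4s)cos(8t)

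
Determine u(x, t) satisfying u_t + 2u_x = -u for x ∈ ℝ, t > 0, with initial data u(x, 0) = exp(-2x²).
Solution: Substitute u = exp(-t)w, i.e. w = exp(t)u.
By the product rule, u_t = exp(-t)(w_t - w), u_x = exp(-t)w_x.
Substituting into the PDE and dividing by exp(-t): w_t - w + 2w_x = -w.
The lower-order terms cancel, leaving the standard advection equation w_t + 2w_x = 0.
Initial data for w: w(x,0) = u(x,0) = exp(-2x²).
Solve for w:
  By method of characteristics (waves move right with speed 2):
  Along characteristics x - 2t = const, w is constant, so w(x,t) = f(x - 2t) with f = w(·, 0).
Hence w(x,t) = exp(-2(-2t + x)²).
Transform back: u(x,t) = exp(-t)w(x,t).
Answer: u(x, t) = exp(-t)exp(-2(-2t + x)²)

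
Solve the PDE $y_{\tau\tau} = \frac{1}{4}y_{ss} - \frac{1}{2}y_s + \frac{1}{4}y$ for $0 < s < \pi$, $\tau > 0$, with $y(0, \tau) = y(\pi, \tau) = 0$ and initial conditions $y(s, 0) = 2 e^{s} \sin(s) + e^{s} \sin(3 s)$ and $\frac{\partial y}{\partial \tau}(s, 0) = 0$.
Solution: Substitute $y = e^{s}u$.
Then $y_s = e^{s}(u_s + u)$, $y_{ss} = e^{s}(u_{ss} + 2u_s + u)$, $y_{\tau\tau} = e^{s}u_{\tau\tau}$; substituting and dividing by $e^{s}$, the lower-order terms cancel: $u_{\tau\tau} = \frac{1}{4}u_{ss}$ (standard wave equation).
Data for $u$: $u(s,0) = e^{-s}y(s,0) = 2 \sin(s) + \sin(3 s)$; $u_{\tau}(s,0) = e^{-s}y_{\tau}(s,0) = 0$. The boundary conditions carry over: $u(0,\tau) = u(\pi,\tau) = 0$.
Separating variables: $u = \sum [A_n \cos(\omega_n \tau) + B_n \sin(\omega_n \tau)] \sin(ns)$, $\omega_n = n/2$. From ICs: $A_1=2, A_3=1$.
So $u(s,\tau) = 2 \sin(s) \cos(\tau/2) + \sin(3 s) \cos(3 \tau/2)$, and $y(s,\tau) = e^{s}u(s,\tau)$.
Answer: $y(s, \tau) = 2 e^{s} \sin(s) \cos(\tau/2) + e^{s} \sin(3 s) \cos(3 \tau/2)$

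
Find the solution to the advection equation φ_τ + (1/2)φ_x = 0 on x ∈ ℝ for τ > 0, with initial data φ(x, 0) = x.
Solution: By method of characteristics (waves move right with speed 1/2):
Along characteristics x - (1/2)τ = const, φ is constant, so φ(x,τ) = f(x - (1/2)τ) with f = φ(·, 0).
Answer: φ(x, τ) = x - (1/2)τ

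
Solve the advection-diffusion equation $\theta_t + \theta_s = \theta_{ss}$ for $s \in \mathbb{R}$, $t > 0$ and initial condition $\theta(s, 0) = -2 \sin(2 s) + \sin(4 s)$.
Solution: Change to a moving frame: let $\eta = s - t$, $\sigma = t$ and write $\theta(s,t) = u(\eta,\sigma)$.
By the chain rule $\theta_t = u_{\sigma} - u_{\eta}$, $\theta_s = u_{\eta}$, $\theta_{ss} = u_{\eta\eta}$.
Then $\theta_t + \theta_s = u_{\sigma}$: the advection term cancels and the PDE becomes the heat equation $u_{\sigma} = u_{\eta\eta}$ on $\eta \in \mathbb{R}$.
Initial data: $u(\eta,0) = \theta(\eta,0) = -2 \sin(2 \eta) + \sin(4 \eta)$.
On $\eta \in \mathbb{R}$ each mode satisfies $(\sin(n\eta))'' = -n^2 \sin(n\eta)$, so $e^{-n^2\sigma} \sin(n\eta)$ solves the heat equation; by superposition $u(\eta,\sigma) = \sum c_n e^{-n^2\sigma} \sin(n\eta)$.
Reading off the coefficients: $c_2=-2, c_4=1$, so $u(\eta,\sigma) = -2 e^{-4 \sigma} \sin(2 \eta) + e^{-16 \sigma} \sin(4 \eta)$.
Substituting back $\eta = s - t$, $\sigma = t$: $\theta(s,t) = u(s - t, t)$.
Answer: $\theta(s, t) = -2 e^{-4 t} \sin(2 s - 2 t) + e^{-16 t} \sin(4 s - 4 t)$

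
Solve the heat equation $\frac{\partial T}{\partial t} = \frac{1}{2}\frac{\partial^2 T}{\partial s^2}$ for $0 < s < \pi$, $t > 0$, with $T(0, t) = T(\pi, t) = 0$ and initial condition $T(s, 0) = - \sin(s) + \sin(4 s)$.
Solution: Using separation of variables $T = X(s)G(t)$:
Eigenfunctions: $\sin(ns)$, $n = 1, 2, 3, \ldots$
General solution: $T(s, t) = \sum c_n \sin(ns) e^{-n^2 t/2}$
Matching $T(s,0) = - \sin(s) + \sin(4 s)$ term by term: $c_1=-1, c_4=1$.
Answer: $T(s, t) = e^{-8 t} \sin(4 s) -  e^{-t/2} \sin(s)$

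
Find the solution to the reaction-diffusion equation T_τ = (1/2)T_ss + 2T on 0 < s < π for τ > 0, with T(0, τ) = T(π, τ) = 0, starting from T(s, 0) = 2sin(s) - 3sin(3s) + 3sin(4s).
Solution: Substitute T = exp(2τ)u, i.e. u = exp(-2τ)T.
By the product rule, T_τ = exp(2τ)(u_τ + 2u), T_ss = exp(2τ)u_ss.
Substituting into the PDE and dividing by exp(2τ): u_τ + 2u = (1/2)u_ss + 2u.
The lower-order terms cancel, leaving the standard heat equation u_τ = (1/2)u_ss.
Initial data for u: u(s,0) = T(s,0) = 2sin(s) - 3sin(3s) + 3sin(4s). The boundary conditions carry over: u(0,τ) = u(π,τ) = 0.
Solve for u:
  Using separation of variables u = X(s)G(τ):
  Eigenfunctions: sin(ns), n = 1, 2, 3, ...
  General solution: u(s, τ) = Σ c_n sin(ns) exp(-n² τ/2)
  Matching u(s,0) = 2sin(s) - 3sin(3s) + 3sin(4s) term by term: c_1=2, c_3=-3, c_4=3.
Hence u(s,τ) = 3exp(-8τ)sin(4s) + 2exp(-τ/2)sin(s) - 3exp(-9τ/2)sin(3s).
Transform back: T(s,τ) = exp(2τ)u(s,τ).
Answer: T(s, τ) = 2exp(3τ/2)sin(s) + 3exp(-6τ)sin(4s) - 3exp(-5τ/2)sin(3s)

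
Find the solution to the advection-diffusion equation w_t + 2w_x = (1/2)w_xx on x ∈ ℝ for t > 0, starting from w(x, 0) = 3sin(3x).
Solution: Change to a moving frame: let η = x - 2t, σ = t and write w(x,t) = u(η,σ).
By the chain rule w_t = u_σ - 2u_η, w_x = u_η, w_xx = u_ηη.
Then w_t + 2w_x = u_σ: the advection term cancels and the PDE becomes the heat equation u_σ = (1/2)u_ηη on η ∈ ℝ.
Initial data: u(η,0) = w(η,0) = 3sin(3η).
On η ∈ ℝ each mode satisfies (sin(nη))″ = -n² sin(nη), so exp(-n²σ/2) sin(nη) solves the heat equation; by superposition u(η,σ) = Σ c_n exp(-n²σ/2) sin(nη).
Reading off the coefficients: c_3=3, so u(η,σ) = 3exp(-9σ/2)sin(3η).
Substituting back η = x - 2t, σ = t: w(x,t) = u(x - 2t, t).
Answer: w(x, t) = -3exp(-9t/2)sin(6t - 3x)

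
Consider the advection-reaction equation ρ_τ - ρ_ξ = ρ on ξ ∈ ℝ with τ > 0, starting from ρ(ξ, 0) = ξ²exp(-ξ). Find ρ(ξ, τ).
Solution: Substitute ρ = exp(-ξ)u, i.e. u = exp(ξ)ρ.
By the product rule, ρ_ξ = exp(-ξ)(u_ξ - u), ρ_τ = exp(-ξ)u_τ.
Substituting into the PDE and dividing by exp(-ξ): u_τ - (u_ξ - u) = u.
The lower-order terms cancel, leaving the standard advection equation u_τ - u_ξ = 0.
Initial data for u: u(ξ,0) = exp(ξ)ρ(ξ,0) = ξ².
Solve for u:
  By method of characteristics (waves move left with speed 1):
  Along characteristics ξ + τ = const, u is constant, so u(ξ,τ) = f(ξ + τ) with f = u(·, 0).
Hence u(ξ,τ) = ξ² + 2ξτ + τ².
Transform back: ρ(ξ,τ) = exp(-ξ)u(ξ,τ).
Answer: ρ(ξ, τ) = ξ²exp(-ξ) + 2ξτexp(-ξ) + τ²exp(-ξ)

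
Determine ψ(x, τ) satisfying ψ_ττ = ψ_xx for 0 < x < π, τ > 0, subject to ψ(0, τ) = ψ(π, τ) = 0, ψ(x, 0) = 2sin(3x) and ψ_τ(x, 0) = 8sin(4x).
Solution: Using separation of variables ψ = X(x)T(τ):
Eigenfunctions: sin(nx), n = 1, 2, 3, ...
General solution: ψ(x, τ) = Σ [A_n cos(n τ) + B_n sin(n τ)] sin(nx)
From ψ(x,0) = 2sin(3x): A_3=2. From ψ_τ(x,0) = 8sin(4x), using ψ_τ(x,0) = Σ ω_n B_n sin(nx) with ω_n = n: B_4 = 8/4 = 2.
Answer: ψ(x, τ) = 2sin(3x)cos(3τ) + 2sin(4x)sin(4τ)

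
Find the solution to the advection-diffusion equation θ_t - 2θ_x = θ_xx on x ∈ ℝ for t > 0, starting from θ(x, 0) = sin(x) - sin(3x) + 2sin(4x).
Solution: Change to a moving frame: let η = x + 2t, σ = t and write θ(x,t) = u(η,σ).
By the chain rule θ_t = u_σ + 2u_η, θ_x = u_η, θ_xx = u_ηη.
Then θ_t - 2θ_x = u_σ: the advection term cancels and the PDE becomes the heat equation u_σ = u_ηη on η ∈ ℝ.
Initial data: u(η,0) = θ(η,0) = sin(η) - sin(3η) + 2sin(4η).
On η ∈ ℝ each mode satisfies (sin(nη))″ = -n² sin(nη), so exp(-n²σ) sin(nη) solves the heat equation; by superposition u(η,σ) = Σ c_n exp(-n²σ) sin(nη).
Reading off the coefficients: c_1=1, c_3=-1, c_4=2, so u(η,σ) = exp(-σ)sin(η) - exp(-9σ)sin(3η) + 2exp(-16σ)sin(4η).
Substituting back η = x + 2t, σ = t: θ(x,t) = u(x + 2t, t).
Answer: θ(x, t) = exp(-t)sin(2t + x) - exp(-9t)sin(6t + 3x) + 2exp(-16t)sin(8t + 4x)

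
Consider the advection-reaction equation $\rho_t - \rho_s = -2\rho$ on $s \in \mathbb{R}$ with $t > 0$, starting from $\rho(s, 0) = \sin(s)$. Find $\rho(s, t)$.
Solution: Substitute $\rho = e^{-2t}u$.
Then $\rho_t = e^{-2t}(u_t - 2u)$, $\rho_s = e^{-2t}u_s$; substituting and dividing by $e^{-2t}$, the lower-order terms cancel: $u_t - u_s = 0$ (standard advection equation).
Data for $u$: $u(s,0) = \rho(s,0) = \sin(s)$.
By characteristics ($ds/dt = -1$), $u(s,t) = f(s + t)$ with $f = u( \cdot , 0)$.
So $u(s,t) = \sin(s + t)$, and $\rho(s,t) = e^{-2t}u(s,t)$.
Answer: $\rho(s, t) = e^{-2 t} \sin(s + t)$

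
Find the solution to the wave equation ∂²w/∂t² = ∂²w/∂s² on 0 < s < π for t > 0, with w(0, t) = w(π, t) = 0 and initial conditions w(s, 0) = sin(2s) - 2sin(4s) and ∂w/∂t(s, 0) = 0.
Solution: Using separation of variables w = X(s)T(t):
Eigenfunctions: sin(ns), n = 1, 2, 3, ...
General solution: w(s, t) = Σ [A_n cos(n t) + B_n sin(n t)] sin(ns)
From w(s,0) = sin(2s) - 2sin(4s): A_2=1, A_4=-2. From w_t(s,0) = 0: all B_n = 0.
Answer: w(s, t) = sin(2s)cos(2t) - 2sin(4s)cos(4t)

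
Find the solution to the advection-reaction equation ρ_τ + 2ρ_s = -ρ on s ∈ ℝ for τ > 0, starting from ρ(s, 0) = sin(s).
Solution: Substitute ρ = exp(-τ)u, i.e. u = exp(τ)ρ.
By the product rule, ρ_τ = exp(-τ)(u_τ - u), ρ_s = exp(-τ)u_s.
Substituting into the PDE and dividing by exp(-τ): u_τ - u + 2u_s = -u.
The lower-order terms cancel, leaving the standard advection equation u_τ + 2u_s = 0.
Initial data for u: u(s,0) = ρ(s,0) = sin(s).
Solve for u:
  By method of characteristics (waves move right with speed 2):
  Along characteristics s - 2τ = const, u is constant, so u(s,τ) = f(s - 2τ) with f = u(·, 0).
Hence u(s,τ) = sin(s - 2τ).
Transform back: ρ(s,τ) = exp(-τ)u(s,τ).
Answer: ρ(s, τ) = exp(-τ)sin(s - 2τ)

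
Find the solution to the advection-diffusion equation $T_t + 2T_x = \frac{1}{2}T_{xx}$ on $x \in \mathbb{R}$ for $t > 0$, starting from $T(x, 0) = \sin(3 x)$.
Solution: Change to a moving frame: let $\eta = x - 2t$, $\sigma = t$ and write $T(x,t) = u(\eta,\sigma)$.
By the chain rule $T_t = u_{\sigma} - 2u_{\eta}$, $T_x = u_{\eta}$, $T_{xx} = u_{\eta\eta}$.
Then $T_t + 2T_x = u_{\sigma}$: the advection term cancels and the PDE becomes the heat equation $u_{\sigma} = \frac{1}{2}u_{\eta\eta}$ on $\eta \in \mathbb{R}$.
Initial data: $u(\eta,0) = T(\eta,0) = \sin(3 \eta)$.
On $\eta \in \mathbb{R}$ each mode satisfies $(\sin(n\eta))'' = -n^2 \sin(n\eta)$, so $e^{-n^2\sigma/2} \sin(n\eta)$ solves the heat equation; by superposition $u(\eta,\sigma) = \sum c_n e^{-n^2\sigma/2} \sin(n\eta)$.
Reading off the coefficients: $c_3=1$, so $u(\eta,\sigma) = e^{-9 \sigma/2} \sin(3 \eta)$.
Substituting back $\eta = x - 2t$, $\sigma = t$: $T(x,t) = u(x - 2t, t)$.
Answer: $T(x, t) = - e^{-9 t/2} \sin(6 t - 3 x)$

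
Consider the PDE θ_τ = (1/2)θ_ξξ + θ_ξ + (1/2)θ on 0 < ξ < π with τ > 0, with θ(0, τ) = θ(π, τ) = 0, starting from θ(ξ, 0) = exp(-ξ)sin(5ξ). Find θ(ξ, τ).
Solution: Substitute θ = exp(-ξ)u.
Then θ_ξ = exp(-ξ)(u_ξ - u), θ_ξξ = exp(-ξ)(u_ξξ - 2u_ξ + u), θ_τ = exp(-ξ)u_τ; substituting and dividing by exp(-ξ), the lower-order terms cancel: u_τ = (1/2)u_ξξ (standard heat equation).
Data for u: u(ξ,0) = exp(ξ)θ(ξ,0) = sin(5ξ). The boundary conditions carry over: u(0,τ) = u(π,τ) = 0.
Separating variables: u = Σ c_n exp(-n²τ/2) sin(nξ). From u(ξ,0) = sin(5ξ): c_5=1.
So u(ξ,τ) = exp(-25τ/2)sin(5ξ), and θ(ξ,τ) = exp(-ξ)u(ξ,τ).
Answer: θ(ξ, τ) = exp(-ξ)exp(-25τ/2)sin(5ξ)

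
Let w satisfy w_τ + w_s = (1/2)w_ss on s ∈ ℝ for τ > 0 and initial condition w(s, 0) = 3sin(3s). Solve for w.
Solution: Moving frame: η = s - τ, σ = τ, w = u(η,σ), so w_τ = u_σ - u_η and w_ss = u_ηη.
Hence w_τ + w_s = u_σ and the PDE becomes the heat equation u_σ = (1/2)u_ηη on η ∈ ℝ.
Initial data: u(η,0) = w(η,0) = 3sin(3η). Each mode sin(nη) decays as exp(-n²σ/2) on ℝ, so u(η,σ) = Σ c_n exp(-n²σ/2) sin(nη) with c_3=3: u(η,σ) = 3exp(-9σ/2)sin(3η).
Substituting back: w(s,τ) = u(s - τ, τ).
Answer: w(s, τ) = 3exp(-9τ/2)sin(3s - 3τ)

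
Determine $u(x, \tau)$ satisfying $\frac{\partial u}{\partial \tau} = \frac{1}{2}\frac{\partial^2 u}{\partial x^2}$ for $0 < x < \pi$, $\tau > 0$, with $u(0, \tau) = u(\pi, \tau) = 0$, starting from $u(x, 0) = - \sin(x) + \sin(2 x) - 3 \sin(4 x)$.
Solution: Separating variables: $u = \sum c_n e^{-n^2\tau/2} \sin(nx)$. From $u(x,0) = - \sin(x) + \sin(2 x) - 3 \sin(4 x)$: $c_1=-1, c_2=1, c_4=-3$.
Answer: $u(x, \tau) = e^{-2 \tau} \sin(2 x) - 3 e^{-8 \tau} \sin(4 x) -  e^{-\tau/2} \sin(x)$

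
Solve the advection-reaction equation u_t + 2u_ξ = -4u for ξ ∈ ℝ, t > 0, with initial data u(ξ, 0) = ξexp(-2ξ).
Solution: Substitute u = exp(-2ξ)w, i.e. w = exp(2ξ)u.
By the product rule, u_ξ = exp(-2ξ)(w_ξ - 2w), u_t = exp(-2ξ)w_t.
Substituting into the PDE and dividing by exp(-2ξ): w_t + 2(w_ξ - 2w) = -4w.
The lower-order terms cancel, leaving the standard advection equation w_t + 2w_ξ = 0.
Initial data for w: w(ξ,0) = exp(2ξ)u(ξ,0) = ξ.
Solve for w:
  By method of characteristics (waves move right with speed 2):
  Along characteristics ξ - 2t = const, w is constant, so w(ξ,t) = f(ξ - 2t) with f = w(·, 0).
Hence w(ξ,t) = -2t + ξ.
Transform back: u(ξ,t) = exp(-2ξ)w(ξ,t).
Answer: u(ξ, t) = -2texp(-2ξ) + ξexp(-2ξ)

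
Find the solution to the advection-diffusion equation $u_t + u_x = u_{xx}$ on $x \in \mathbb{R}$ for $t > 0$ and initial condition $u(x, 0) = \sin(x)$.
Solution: Moving frame: $\eta = x - t$, $\sigma = t$, $u = w(\eta,\sigma)$, so $u_t = w_{\sigma} - w_{\eta}$ and $u_{xx} = w_{\eta\eta}$.
Hence $u_t + u_x = w_{\sigma}$ and the PDE becomes the heat equation $w_{\sigma} = w_{\eta\eta}$ on $\eta \in \mathbb{R}$.
Initial data: $w(\eta,0) = u(\eta,0) = \sin(\eta)$. Each mode $\sin(n\eta)$ decays as $e^{-n^2\sigma}$ on $\mathbb{R}$, so $w(\eta,\sigma) = \sum c_n e^{-n^2\sigma} \sin(n\eta)$ with $c_1=1$: $w(\eta,\sigma) = e^{-\sigma} \sin(\eta)$.
Substituting back: $u(x,t) = w(x - t, t)$.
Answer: $u(x, t) = - e^{-t} \sin(t - x)$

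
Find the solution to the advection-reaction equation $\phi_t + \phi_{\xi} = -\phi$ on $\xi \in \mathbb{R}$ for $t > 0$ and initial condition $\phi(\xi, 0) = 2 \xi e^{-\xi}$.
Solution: Substitute $\phi = e^{-\xi}u$.
Then $\phi_{\xi} = e^{-\xi}(u_{\xi} - u)$, $\phi_t = e^{-\xi}u_t$; substituting and dividing by $e^{-\xi}$, the lower-order terms cancel: $u_t + u_{\xi} = 0$ (standard advection equation).
Data for $u$: $u(\xi,0) = e^{\xi}\phi(\xi,0) = 2 \xi$.
By characteristics ($d\xi/dt = 1$), $u(\xi,t) = f(\xi - t)$ with $f = u( \cdot , 0)$.
So $u(\xi,t) = -2 t + 2 \xi$, and $\phi(\xi,t) = e^{-\xi}u(\xi,t)$.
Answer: $\phi(\xi, t) = 2 \xi e^{-\xi} - 2 t e^{-\xi}$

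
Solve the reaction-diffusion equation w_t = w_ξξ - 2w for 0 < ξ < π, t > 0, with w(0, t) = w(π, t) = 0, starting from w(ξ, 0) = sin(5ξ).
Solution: Substitute w = exp(-2t)u.
Then w_t = exp(-2t)(u_t - 2u), w_ξξ = exp(-2t)u_ξξ; substituting and dividing by exp(-2t), the lower-order terms cancel: u_t = u_ξξ (standard heat equation).
Data for u: u(ξ,0) = w(ξ,0) = sin(5ξ). The boundary conditions carry over: u(0,t) = u(π,t) = 0.
Separating variables: u = Σ c_n exp(-n²t) sin(nξ). From u(ξ,0) = sin(5ξ): c_5=1.
So u(ξ,t) = exp(-25t)sin(5ξ), and w(ξ,t) = exp(-2t)u(ξ,t).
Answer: w(ξ, t) = exp(-27t)sin(5ξ)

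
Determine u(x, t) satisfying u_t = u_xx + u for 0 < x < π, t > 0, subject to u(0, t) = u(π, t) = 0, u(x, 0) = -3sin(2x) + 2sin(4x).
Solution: Substitute u = exp(t)w, i.e. w = exp(-t)u.
By the product rule, u_t = exp(t)(w_t + w), u_xx = exp(t)w_xx.
Substituting into the PDE and dividing by exp(t): w_t + w = w_xx + w.
The lower-order terms cancel, leaving the standard heat equation w_t = w_xx.
Initial data for w: w(x,0) = u(x,0) = -3sin(2x) + 2sin(4x). The boundary conditions carry over: w(0,t) = w(π,t) = 0.
Solve for w:
  Using separation of variables w = X(x)T(t):
  Eigenfunctions: sin(nx), n = 1, 2, 3, ...
  General solution: w(x, t) = Σ c_n sin(nx) exp(-n² t)
  Matching w(x,0) = -3sin(2x) + 2sin(4x) term by term: c_2=-3, c_4=2.
Hence w(x,t) = -3exp(-4t)sin(2x) + 2exp(-16t)sin(4x).
Transform back: u(x,t) = exp(t)w(x,t).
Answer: u(x, t) = -3exp(-3t)sin(2x) + 2exp(-15t)sin(4x)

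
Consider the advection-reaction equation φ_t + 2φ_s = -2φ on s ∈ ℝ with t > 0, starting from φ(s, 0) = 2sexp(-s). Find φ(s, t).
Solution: Substitute φ = exp(-s)u, i.e. u = exp(s)φ.
By the product rule, φ_s = exp(-s)(u_s - u), φ_t = exp(-s)u_t.
Substituting into the PDE and dividing by exp(-s): u_t + 2(u_s - u) = -2u.
The lower-order terms cancel, leaving the standard advection equation u_t + 2u_s = 0.
Initial data for u: u(s,0) = exp(s)φ(s,0) = 2s.
Solve for u:
  By method of characteristics (waves move right with speed 2):
  Along characteristics s - 2t = const, u is constant, so u(s,t) = f(s - 2t) with f = u(·, 0).
Hence u(s,t) = 2s - 4t.
Transform back: φ(s,t) = exp(-s)u(s,t).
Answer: φ(s, t) = 2sexp(-s) - 4texp(-s)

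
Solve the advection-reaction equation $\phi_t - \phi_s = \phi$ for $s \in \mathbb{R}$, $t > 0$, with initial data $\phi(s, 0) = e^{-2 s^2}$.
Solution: Substitute $\phi = e^{t}u$, i.e. $u = e^{-t}\phi$.
By the product rule, $\phi_t = e^{t}(u_t + u)$, $\phi_s = e^{t}u_s$.
Substituting into the PDE and dividing by $e^{t}$: $u_t + u - u_s = u$.
The lower-order terms cancel, leaving the standard advection equation $u_t - u_s = 0$.
Initial data for $u$: $u(s,0) = \phi(s,0) = e^{-2 s^2}$.
Solve for $u$:
  By method of characteristics (waves move left with speed 1):
  Along characteristics $s + t =$ const, $u$ is constant, so $u(s,t) = f(s + t)$ with $f = u( \cdot , 0)$.
Hence $u(s,t) = e^{-2 (s + t)^2}$.
Transform back: $\phi(s,t) = e^{t}u(s,t)$.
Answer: $\phi(s, t) = e^{t} e^{-2 (s + t)^2}$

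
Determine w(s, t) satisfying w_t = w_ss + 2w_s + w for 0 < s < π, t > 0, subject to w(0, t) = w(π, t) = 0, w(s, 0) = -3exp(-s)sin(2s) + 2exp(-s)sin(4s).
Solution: Substitute w = exp(-s)u, i.e. u = exp(s)w.
By the product rule, w_s = exp(-s)(u_s - u), w_ss = exp(-s)(u_ss - 2u_s + u), w_t = exp(-s)u_t.
Substituting into the PDE and dividing by exp(-s): u_t = (u_ss - 2u_s + u) + 2(u_s - u) + u.
The lower-order terms cancel, leaving the standard heat equation u_t = u_ss.
Initial data for u: u(s,0) = exp(s)w(s,0) = -3sin(2s) + 2sin(4s). The boundary conditions carry over: u(0,t) = u(π,t) = 0.
Solve for u:
  Using separation of variables u = X(s)T(t):
  Eigenfunctions: sin(ns), n = 1, 2, 3, ...
  General solution: u(s, t) = Σ c_n sin(ns) exp(-n² t)
  Matching u(s,0) = -3sin(2s) + 2sin(4s) term by term: c_2=-3, c_4=2.
Hence u(s,t) = -3exp(-4t)sin(2s) + 2exp(-16t)sin(4s).
Transform back: w(s,t) = exp(-s)u(s,t).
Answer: w(s, t) = -3exp(-s)exp(-4t)sin(2s) + 2exp(-s)exp(-16t)sin(4s)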